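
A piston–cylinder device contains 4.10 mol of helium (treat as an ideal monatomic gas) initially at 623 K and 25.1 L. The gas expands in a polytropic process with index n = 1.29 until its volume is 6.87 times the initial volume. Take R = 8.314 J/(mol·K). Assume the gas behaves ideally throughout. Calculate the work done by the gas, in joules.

31400 J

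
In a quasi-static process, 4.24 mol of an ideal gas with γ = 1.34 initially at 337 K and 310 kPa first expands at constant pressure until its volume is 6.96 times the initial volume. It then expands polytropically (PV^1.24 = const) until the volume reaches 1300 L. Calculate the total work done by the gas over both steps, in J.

V₁ = nRT₁/P₁ = 4.24×8.314×337/310 = 38.3 L.
Step 1 — Isobaric: P stays 310 kPa; V/T = const ⇒ T₂ = 2350 K, V₂ = 267 L.
W = PΔV = 310×(267−38.3) kPa·L = 70800 J.
ΔU = nCvΔT = 4.24×24.5×(2350−337) = 208000 J.
Q = ΔU + W = nCpΔT = 279000 J.
State after step 1: P = 310 kPa, V = 267 L, T = 2350 K.
Step 2 — Polytropic n=1.24: T₂ = T₁(V₁/V₂)^(n−1) = 2350×(0.205)^0.24 = 1600 K; P₂ = P₁(V₁/V₂)^n = 43.5 kPa.
W = (P₁V₁−P₂V₂)/(n−1) = (310×267−43.5×1300)/0.24 = 109000 J.
ΔU = nCvΔT = 4.24×24.5×(1600−2350) = -76900 J.
Q = ΔU + W = 32000 J.
Net over both steps: W = 180000 J, Q = 311000 J, ΔU = 131000 J.

180000 J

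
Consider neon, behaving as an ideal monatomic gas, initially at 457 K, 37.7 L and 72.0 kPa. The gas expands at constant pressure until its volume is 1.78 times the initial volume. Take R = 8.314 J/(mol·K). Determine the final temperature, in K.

813 K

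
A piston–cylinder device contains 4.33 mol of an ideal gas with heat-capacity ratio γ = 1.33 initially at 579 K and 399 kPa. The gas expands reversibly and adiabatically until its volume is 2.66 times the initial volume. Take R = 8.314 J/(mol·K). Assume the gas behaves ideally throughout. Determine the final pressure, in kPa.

V₁ = nRT₁/P₁ = 4.33×8.314×579/399 = 52.2 L.
Adiabatic: TV^(γ−1) = const ⇒ T₂ = 579×(0.376)^0.330 = 419 K; PV^γ = const ⇒ P₂ = 109 kPa.

109 kPa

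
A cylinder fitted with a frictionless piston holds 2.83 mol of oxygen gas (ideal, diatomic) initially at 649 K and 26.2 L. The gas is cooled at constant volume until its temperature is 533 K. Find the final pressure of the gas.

P₁ = nRT₁/V₁ = 2.83×8.314×649/26.2 = 583 kPa.
Isochoric: V stays 26.2 L; P/T = const ⇒ T₂ = 533 K, P₂ = 479 kPa.

479 kPa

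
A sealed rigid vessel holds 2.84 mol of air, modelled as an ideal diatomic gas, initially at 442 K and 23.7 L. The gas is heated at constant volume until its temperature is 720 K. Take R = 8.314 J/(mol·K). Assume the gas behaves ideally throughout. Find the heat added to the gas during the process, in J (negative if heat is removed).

P₁ = nRT₁/V₁ = 2.84×8.314×442/23.7 = 440 kPa.
Isochoric: V stays 23.7 L; P/T = const ⇒ T₂ = 720 K, P₂ = 717 kPa.
W = 0 (no volume change).
ΔU = nCvΔT = 2.84×20.8×(720−442) = 16400 J.
Q = ΔU = 16400 J.

16400 J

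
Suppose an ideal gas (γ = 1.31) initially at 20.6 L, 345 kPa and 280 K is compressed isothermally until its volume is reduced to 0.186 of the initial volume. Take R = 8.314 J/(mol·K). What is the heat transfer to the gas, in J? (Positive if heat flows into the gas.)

n = P₁V₁/(RT₁) = 345×20.6/(8.314×280) = 3.05 mol.
Isothermal: T stays 280 K; PV = const ⇒ V₂ = 3.83 L, P₂ = 1850 kPa.
ΔU = 0 (ideal gas, T constant).
W = nRT ln(V₂/V₁) = 3.05×8.314×280×ln(0.186) = -12000 J.
Q = ΔU + W = -12000 J.

-12000 J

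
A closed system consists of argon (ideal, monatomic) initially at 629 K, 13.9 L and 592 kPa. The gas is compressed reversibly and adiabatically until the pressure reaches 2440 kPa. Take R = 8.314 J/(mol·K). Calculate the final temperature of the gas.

1110 K

Adiabatic: T₂/T₁ = (P₂/P₁)^((γ−1)/γ) ⇒ T₂ = 629×(4.12)^0.400 = 1110 K; V₂ = 5.94 L.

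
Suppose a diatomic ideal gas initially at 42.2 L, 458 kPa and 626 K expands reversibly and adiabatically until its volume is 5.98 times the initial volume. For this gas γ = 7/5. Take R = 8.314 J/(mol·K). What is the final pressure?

Adiabatic: TV^(γ−1) = const ⇒ T₂ = 626×(0.167)^0.400 = 306 K; PV^γ = const ⇒ P₂ = 37.5 kPa.

37.5 kPa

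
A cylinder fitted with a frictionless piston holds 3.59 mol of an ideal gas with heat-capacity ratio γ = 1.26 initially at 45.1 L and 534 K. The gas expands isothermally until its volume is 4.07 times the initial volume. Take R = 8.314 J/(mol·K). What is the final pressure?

P₁ = nRT₁/V₁ = 3.59×8.314×534/45.1 = 353 kPa.
Isothermal: T stays 534 K; PV = const ⇒ V₂ = 184 L, P₂ = 86.8 kPa.

86.8 kPa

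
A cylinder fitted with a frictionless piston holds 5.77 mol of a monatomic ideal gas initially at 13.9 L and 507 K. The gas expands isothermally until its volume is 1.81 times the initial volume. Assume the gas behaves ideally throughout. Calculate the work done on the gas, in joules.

-14400 J

P₁ = nRT₁/V₁ = 5.77×8.314×507/13.9 = 1750 kPa.
Isothermal: T stays 507 K; PV = const ⇒ V₂ = 25.2 L, P₂ = 967 kPa.
W = nRT ln(V₂/V₁) = 5.77×8.314×507×ln(1.81) = 14400 J.
Work done on the gas = −W_by = -14400 J.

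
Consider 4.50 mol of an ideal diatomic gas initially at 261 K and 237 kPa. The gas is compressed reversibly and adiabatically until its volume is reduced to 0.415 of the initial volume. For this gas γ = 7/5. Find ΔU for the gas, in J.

V₁ = nRT₁/P₁ = 4.50×8.314×261/237 = 41.2 L.
Adiabatic: TV^(γ−1) = const ⇒ T₂ = 261×(2.41)^0.400 = 371 K; PV^γ = const ⇒ P₂ = 812 kPa.
For an ideal gas ΔU = nCvΔT with Cv = (5/2)R = 20.8 J/(mol·K).
ΔU = 4.50×20.8×(371−261) = 10300 J.

10300 J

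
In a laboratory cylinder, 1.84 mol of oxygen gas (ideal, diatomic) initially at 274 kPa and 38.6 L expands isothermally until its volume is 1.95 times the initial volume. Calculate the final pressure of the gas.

141 kPa

T₁ = P₁V₁/(nR) = 274×38.6/(1.84×8.314) = 691 K.
Isothermal: T stays 691 K; PV = const ⇒ V₂ = 75.3 L, P₂ = 141 kPa.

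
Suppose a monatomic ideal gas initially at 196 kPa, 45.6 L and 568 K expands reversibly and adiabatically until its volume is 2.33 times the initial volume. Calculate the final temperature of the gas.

323 K

Adiabatic: TV^(γ−1) = const ⇒ T₂ = 568×(0.429)^0.667 = 323 K; PV^γ = const ⇒ P₂ = 47.9 kPa.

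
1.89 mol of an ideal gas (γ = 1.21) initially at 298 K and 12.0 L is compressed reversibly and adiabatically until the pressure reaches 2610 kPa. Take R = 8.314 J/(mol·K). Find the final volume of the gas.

2.50 L

P₁ = nRT₁/V₁ = 1.89×8.314×298/12.0 = 390 kPa.
Adiabatic: T₂/T₁ = (P₂/P₁)^((γ−1)/γ) ⇒ T₂ = 298×(6.69)^0.174 = 414 K; V₂ = 2.50 L.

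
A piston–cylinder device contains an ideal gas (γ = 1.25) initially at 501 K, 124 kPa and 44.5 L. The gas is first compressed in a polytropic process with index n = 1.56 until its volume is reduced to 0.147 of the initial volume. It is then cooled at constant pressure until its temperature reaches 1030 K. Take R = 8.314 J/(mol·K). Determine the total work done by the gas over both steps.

-23800 J

n = P₁V₁/(RT₁) = 124×44.5/(8.314×501) = 1.32 mol.
Step 1 — Polytropic n=1.56: T₂ = T₁(V₁/V₂)^(n−1) = 501×(6.80)^0.56 = 1470 K; P₂ = P₁(V₁/V₂)^n = 2470 kPa.
W = (P₁V₁−P₂V₂)/(n−1) = (124×44.5−2470×6.54)/0.56 = -19000 J.
ΔU = nCvΔT = 1.32×33.3×(1470−501) = 42500 J.
Q = ΔU + W = 23500 J.
State after step 1: P = 2470 kPa, V = 6.54 L, T = 1470 K.
Step 2 — Isobaric: P stays 2470 kPa; V/T = const ⇒ T₂ = 1030 K, V₂ = 4.60 L.
W = PΔV = 2470×(4.60−6.54) kPa·L = -4800 J.
ΔU = nCvΔT = 1.32×33.3×(1030−1470) = -19200 J.
Q = ΔU + W = nCpΔT = -24000 J.
Net over both steps: W = -23800 J, Q = -477 J, ΔU = 23300 J.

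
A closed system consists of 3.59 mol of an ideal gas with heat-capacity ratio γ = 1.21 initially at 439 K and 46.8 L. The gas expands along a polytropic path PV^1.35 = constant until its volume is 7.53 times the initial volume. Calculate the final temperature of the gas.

217 K

P₁ = nRT₁/V₁ = 3.59×8.314×439/46.8 = 280 kPa.
Polytropic n=1.35: T₂ = T₁(V₁/V₂)^(n−1) = 439×(0.133)^0.35 = 217 K; P₂ = P₁(V₁/V₂)^n = 18.3 kPa.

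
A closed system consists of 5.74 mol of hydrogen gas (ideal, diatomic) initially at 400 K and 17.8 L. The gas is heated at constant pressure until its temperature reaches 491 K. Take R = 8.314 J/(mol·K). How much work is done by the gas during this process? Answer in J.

4340 J

P₁ = nRT₁/V₁ = 5.74×8.314×400/17.8 = 1070 kPa.
Isobaric: P stays 1070 kPa; V/T = const ⇒ T₂ = 491 K, V₂ = 21.8 L.
W = PΔV = 1070×(21.8−17.8) kPa·L = 4340 J.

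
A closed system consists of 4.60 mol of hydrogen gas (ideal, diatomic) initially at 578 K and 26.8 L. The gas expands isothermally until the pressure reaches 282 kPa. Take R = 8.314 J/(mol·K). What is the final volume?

78.4 L

P₁ = nRT₁/V₁ = 4.60×8.314×578/26.8 = 825 kPa.
Isothermal: T stays 578 K; PV = const ⇒ V₂ = 78.4 L, P₂ = 282 kPa.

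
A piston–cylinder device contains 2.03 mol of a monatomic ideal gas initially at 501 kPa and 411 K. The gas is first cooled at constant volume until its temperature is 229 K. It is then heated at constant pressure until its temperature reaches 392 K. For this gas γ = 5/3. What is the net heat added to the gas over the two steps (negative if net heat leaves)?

2270 J

V₁ = nRT₁/P₁ = 2.03×8.314×411/501 = 13.8 L.
Step 1 — Isochoric: V stays 13.8 L; P/T = const ⇒ T₂ = 229 K, P₂ = 279 kPa.
W = 0 (no volume change).
ΔU = nCvΔT = 2.03×12.5×(229−411) = -4610 J.
Q = ΔU = -4610 J.
State after step 1: P = 279 kPa, V = 13.8 L, T = 229 K.
Step 2 — Isobaric: P stays 279 kPa; V/T = const ⇒ T₂ = 392 K, V₂ = 23.7 L.
W = PΔV = 279×(23.7−13.8) kPa·L = 2750 J.
ΔU = nCvΔT = 2.03×12.5×(392−229) = 4130 J.
Q = ΔU + W = nCpΔT = 6880 J.
Net over both steps: W = 2750 J, Q = 2270 J, ΔU = -481 J.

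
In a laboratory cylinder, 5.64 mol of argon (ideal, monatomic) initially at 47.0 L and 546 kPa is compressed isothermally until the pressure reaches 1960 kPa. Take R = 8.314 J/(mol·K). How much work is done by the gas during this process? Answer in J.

-32800 J

T₁ = P₁V₁/(nR) = 546×47.0/(5.64×8.314) = 547 K.
Isothermal: T stays 547 K; PV = const ⇒ V₂ = 13.1 L, P₂ = 1960 kPa.
W = nRT ln(V₂/V₁) = 5.64×8.314×547×ln(0.279) = -32800 J.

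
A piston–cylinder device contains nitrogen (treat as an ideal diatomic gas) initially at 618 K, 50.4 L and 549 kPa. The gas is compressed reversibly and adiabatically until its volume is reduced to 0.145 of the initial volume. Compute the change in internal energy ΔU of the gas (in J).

n = P₁V₁/(RT₁) = 549×50.4/(8.314×618) = 5.39 mol.
Adiabatic: TV^(γ−1) = const ⇒ T₂ = 618×(6.90)^0.400 = 1340 K; PV^γ = const ⇒ P₂ = 8200 kPa.
For an ideal gas ΔU = nCvΔT with Cv = (5/2)R = 20.8 J/(mol·K).
ΔU = 5.39×20.8×(1340−618) = 80600 J.

80600 J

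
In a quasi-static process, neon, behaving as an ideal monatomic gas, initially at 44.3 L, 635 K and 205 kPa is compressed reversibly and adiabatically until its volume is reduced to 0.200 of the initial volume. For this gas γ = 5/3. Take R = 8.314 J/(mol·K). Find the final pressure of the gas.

Adiabatic: TV^(γ−1) = const ⇒ T₂ = 635×(5.00)^0.667 = 1860 K; PV^γ = const ⇒ P₂ = 3000 kPa.

3000 kPa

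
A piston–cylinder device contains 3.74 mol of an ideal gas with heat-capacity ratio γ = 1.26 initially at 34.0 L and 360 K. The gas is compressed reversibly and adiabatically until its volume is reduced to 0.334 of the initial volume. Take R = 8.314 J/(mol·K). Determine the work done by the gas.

P₁ = nRT₁/V₁ = 3.74×8.314×360/34.0 = 329 kPa.
Adiabatic: TV^(γ−1) = const ⇒ T₂ = 360×(2.99)^0.260 = 479 K; PV^γ = const ⇒ P₂ = 1310 kPa.
ΔU = nCvΔT = 3.74×32.0×(479−360) = 14200 J.
Q = 0 for an adiabatic process, so W = −ΔU = -14200 J.

-14200 J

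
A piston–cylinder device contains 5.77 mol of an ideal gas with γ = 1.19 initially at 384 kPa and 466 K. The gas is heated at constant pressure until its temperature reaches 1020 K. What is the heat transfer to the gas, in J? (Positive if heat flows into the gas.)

166000 J

V₁ = nRT₁/P₁ = 5.77×8.314×466/384 = 58.2 L.
Isobaric: P stays 384 kPa; V/T = const ⇒ T₂ = 1020 K, V₂ = 127 L.
W = PΔV = 384×(127−58.2) kPa·L = 26600 J.
ΔU = nCvΔT = 5.77×43.8×(1020−466) = 140000 J.
Q = ΔU + W = nCpΔT = 166000 J.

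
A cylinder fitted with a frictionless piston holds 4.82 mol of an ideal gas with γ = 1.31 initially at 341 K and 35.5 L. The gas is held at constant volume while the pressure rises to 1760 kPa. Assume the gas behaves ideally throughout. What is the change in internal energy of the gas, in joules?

157000 J

P₁ = nRT₁/V₁ = 4.82×8.314×341/35.5 = 385 kPa.
Isochoric: V stays 35.5 L; P/T = const ⇒ T₂ = 1560 K, P₂ = 1760 kPa.
For an ideal gas ΔU = nCvΔT with Cv = R/(γ−1) = 26.8 J/(mol·K).
ΔU = 4.82×26.8×(1560−341) = 157000 J.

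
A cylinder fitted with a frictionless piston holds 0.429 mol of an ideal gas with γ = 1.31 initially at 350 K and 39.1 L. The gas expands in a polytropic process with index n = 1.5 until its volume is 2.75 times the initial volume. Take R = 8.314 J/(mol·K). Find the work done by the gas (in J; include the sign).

991 J

P₁ = nRT₁/V₁ = 0.429×8.314×350/39.1 = 31.9 kPa.
Polytropic n=1.5: T₂ = T₁(V₁/V₂)^(n−1) = 350×(0.364)^0.50 = 211 K; P₂ = P₁(V₁/V₂)^n = 7.00 kPa.
W = (P₁V₁−P₂V₂)/(n−1) = (31.9×39.1−7.00×108)/0.50 = 991 J.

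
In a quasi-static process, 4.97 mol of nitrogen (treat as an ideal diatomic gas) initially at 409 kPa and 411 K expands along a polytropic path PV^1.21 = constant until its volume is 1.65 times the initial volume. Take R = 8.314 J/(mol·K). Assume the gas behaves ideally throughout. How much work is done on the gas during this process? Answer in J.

V₁ = nRT₁/P₁ = 4.97×8.314×411/409 = 41.5 L.
Polytropic n=1.21: T₂ = T₁(V₁/V₂)^(n−1) = 411×(0.606)^0.21 = 370 K; P₂ = P₁(V₁/V₂)^n = 223 kPa.
W = (P₁V₁−P₂V₂)/(n−1) = (409×41.5−223×68.5)/0.21 = 8070 J.
Work done on the gas = −W_by = -8070 J.

-8070 J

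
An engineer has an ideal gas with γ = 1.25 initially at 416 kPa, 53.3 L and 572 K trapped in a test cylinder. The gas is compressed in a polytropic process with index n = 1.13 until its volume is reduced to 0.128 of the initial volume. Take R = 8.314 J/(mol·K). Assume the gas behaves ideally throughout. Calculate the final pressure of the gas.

Polytropic n=1.13: T₂ = T₁(V₁/V₂)^(n−1) = 572×(7.81)^0.13 = 747 K; P₂ = P₁(V₁/V₂)^n = 4250 kPa.

4250 kPa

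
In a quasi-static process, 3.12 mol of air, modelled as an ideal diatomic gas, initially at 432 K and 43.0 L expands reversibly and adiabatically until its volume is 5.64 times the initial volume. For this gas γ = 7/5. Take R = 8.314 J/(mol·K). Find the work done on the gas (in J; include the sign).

-14000 J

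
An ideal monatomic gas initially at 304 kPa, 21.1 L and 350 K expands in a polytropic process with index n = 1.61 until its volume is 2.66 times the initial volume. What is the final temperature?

Polytropic n=1.61: T₂ = T₁(V₁/V₂)^(n−1) = 350×(0.376)^0.61 = 193 K; P₂ = P₁(V₁/V₂)^n = 62.9 kPa.

193 K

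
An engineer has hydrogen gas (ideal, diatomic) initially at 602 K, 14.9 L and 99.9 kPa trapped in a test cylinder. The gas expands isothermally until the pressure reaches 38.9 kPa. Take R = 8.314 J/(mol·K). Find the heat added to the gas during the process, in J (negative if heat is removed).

n = P₁V₁/(RT₁) = 99.9×14.9/(8.314×602) = 0.297 mol.
Isothermal: T stays 602 K; PV = const ⇒ V₂ = 38.3 L, P₂ = 38.9 kPa.
ΔU = 0 (ideal gas, T constant).
W = nRT ln(V₂/V₁) = 0.297×8.314×602×ln(2.57) = 1400 J.
Q = ΔU + W = 1400 J.

1400 J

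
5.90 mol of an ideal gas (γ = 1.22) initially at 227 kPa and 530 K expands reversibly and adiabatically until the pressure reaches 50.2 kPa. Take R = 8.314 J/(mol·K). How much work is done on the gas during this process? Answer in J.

-28200 J

V₁ = nRT₁/P₁ = 5.90×8.314×530/227 = 115 L.
Adiabatic: T₂/T₁ = (P₂/P₁)^((γ−1)/γ) ⇒ T₂ = 530×(0.221)^0.180 = 404 K; V₂ = 395 L.
ΔU = nCvΔT = 5.90×37.8×(404−530) = -28200 J.
Q = 0 for an adiabatic process, so W = −ΔU = 28200 J.
Work done on the gas = −W_by = -28200 J.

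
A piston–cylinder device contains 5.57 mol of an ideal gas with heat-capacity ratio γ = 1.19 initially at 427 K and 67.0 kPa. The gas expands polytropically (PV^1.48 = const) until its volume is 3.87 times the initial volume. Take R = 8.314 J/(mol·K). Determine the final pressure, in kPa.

9.04 kPa

V₁ = nRT₁/P₁ = 5.57×8.314×427/67.0 = 295 L.
Polytropic n=1.48: T₂ = T₁(V₁/V₂)^(n−1) = 427×(0.258)^0.48 = 223 K; P₂ = P₁(V₁/V₂)^n = 9.04 kPa.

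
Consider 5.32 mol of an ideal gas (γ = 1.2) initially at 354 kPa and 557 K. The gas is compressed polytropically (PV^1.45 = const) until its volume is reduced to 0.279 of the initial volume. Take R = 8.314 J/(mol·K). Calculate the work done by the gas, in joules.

V₁ = nRT₁/P₁ = 5.32×8.314×557/354 = 69.6 L.
Polytropic n=1.45: T₂ = T₁(V₁/V₂)^(n−1) = 557×(3.58)^0.45 = 989 K; P₂ = P₁(V₁/V₂)^n = 2250 kPa.
W = (P₁V₁−P₂V₂)/(n−1) = (354×69.6−2250×19.4)/0.45 = -42500 J.

-42500 J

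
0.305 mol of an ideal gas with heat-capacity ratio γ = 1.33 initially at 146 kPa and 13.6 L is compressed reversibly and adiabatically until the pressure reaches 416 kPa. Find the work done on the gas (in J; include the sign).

T₁ = P₁V₁/(nR) = 146×13.6/(0.305×8.314) = 783 K.
Adiabatic: T₂/T₁ = (P₂/P₁)^((γ−1)/γ) ⇒ T₂ = 783×(2.85)^0.248 = 1020 K; V₂ = 6.19 L.
ΔU = nCvΔT = 0.305×25.2×(1020−783) = 1790 J.
Q = 0 for an adiabatic process, so W = −ΔU = -1790 J.
Work done on the gas = −W_by = 1790 J.

1790 J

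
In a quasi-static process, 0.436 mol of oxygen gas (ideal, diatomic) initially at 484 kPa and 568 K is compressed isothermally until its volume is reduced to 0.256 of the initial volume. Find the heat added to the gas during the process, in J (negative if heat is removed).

V₁ = nRT₁/P₁ = 0.436×8.314×568/484 = 4.25 L.
Isothermal: T stays 568 K; PV = const ⇒ V₂ = 1.09 L, P₂ = 1890 kPa.
ΔU = 0 (ideal gas, T constant).
W = nRT ln(V₂/V₁) = 0.436×8.314×568×ln(0.256) = -2810 J.
Q = ΔU + W = -2810 J.

-2810 J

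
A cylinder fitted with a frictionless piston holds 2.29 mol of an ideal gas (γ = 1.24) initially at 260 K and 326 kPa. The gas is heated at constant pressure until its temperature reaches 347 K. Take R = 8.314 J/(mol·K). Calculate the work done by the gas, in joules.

V₁ = nRT₁/P₁ = 2.29×8.314×260/326 = 15.2 L.
Isobaric: P stays 326 kPa; V/T = const ⇒ T₂ = 347 K, V₂ = 20.3 L.
W = PΔV = 326×(20.3−15.2) kPa·L = 1660 J.

1660 J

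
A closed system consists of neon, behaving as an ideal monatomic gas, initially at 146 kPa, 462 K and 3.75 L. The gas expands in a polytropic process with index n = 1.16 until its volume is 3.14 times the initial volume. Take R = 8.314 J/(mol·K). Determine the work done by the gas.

572 J

n = P₁V₁/(RT₁) = 146×3.75/(8.314×462) = 0.143 mol.
Polytropic n=1.16: T₂ = T₁(V₁/V₂)^(n−1) = 462×(0.318)^0.16 = 385 K; P₂ = P₁(V₁/V₂)^n = 38.7 kPa.
W = (P₁V₁−P₂V₂)/(n−1) = (146×3.75−38.7×11.8)/0.16 = 572 J.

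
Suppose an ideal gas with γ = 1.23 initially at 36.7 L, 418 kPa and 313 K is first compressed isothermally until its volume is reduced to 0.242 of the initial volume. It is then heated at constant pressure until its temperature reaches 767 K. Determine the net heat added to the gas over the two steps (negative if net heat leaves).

n = P₁V₁/(RT₁) = 418×36.7/(8.314×313) = 5.90 mol.
Step 1 — Isothermal: T stays 313 K; PV = const ⇒ V₂ = 8.88 L, P₂ = 1730 kPa.
ΔU = 0 (ideal gas, T constant).
W = nRT ln(V₂/V₁) = 5.90×8.314×313×ln(0.242) = -21800 J.
Q = ΔU + W = -21800 J.
State after step 1: P = 1730 kPa, V = 8.88 L, T = 313 K.
Step 2 — Isobaric: P stays 1730 kPa; V/T = const ⇒ T₂ = 767 K, V₂ = 21.8 L.
W = PΔV = 1730×(21.8−8.88) kPa·L = 22300 J.
ΔU = nCvΔT = 5.90×36.1×(767−313) = 96700 J.
Q = ΔU + W = nCpΔT = 119000 J.
Net over both steps: W = 486 J, Q = 97200 J, ΔU = 96700 J.

97200 J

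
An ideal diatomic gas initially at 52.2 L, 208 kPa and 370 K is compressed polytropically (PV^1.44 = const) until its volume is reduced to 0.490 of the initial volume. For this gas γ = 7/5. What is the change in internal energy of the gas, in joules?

10000 J

n = P₁V₁/(RT₁) = 208×52.2/(8.314×370) = 3.53 mol.
Polytropic n=1.44: T₂ = T₁(V₁/V₂)^(n−1) = 370×(2.04)^0.44 = 506 K; P₂ = P₁(V₁/V₂)^n = 581 kPa.
For an ideal gas ΔU = nCvΔT with Cv = (5/2)R = 20.8 J/(mol·K).
ΔU = 3.53×20.8×(506−370) = 10000 J.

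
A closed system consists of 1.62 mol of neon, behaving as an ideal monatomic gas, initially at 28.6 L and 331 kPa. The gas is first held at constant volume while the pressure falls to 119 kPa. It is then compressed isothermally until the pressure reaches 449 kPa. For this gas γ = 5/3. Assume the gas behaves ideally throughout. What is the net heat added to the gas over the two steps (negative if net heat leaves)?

-13600 J

T₁ = P₁V₁/(nR) = 331×28.6/(1.62×8.314) = 703 K.
Step 1 — Isochoric: V stays 28.6 L; P/T = const ⇒ T₂ = 253 K, P₂ = 119 kPa.
W = 0 (no volume change).
ΔU = nCvΔT = 1.62×12.5×(253−703) = -9090 J.
Q = ΔU = -9090 J.
State after step 1: P = 119 kPa, V = 28.6 L, T = 253 K.
Step 2 — Isothermal: T stays 253 K; PV = const ⇒ V₂ = 7.58 L, P₂ = 449 kPa.
ΔU = 0 (ideal gas, T constant).
W = nRT ln(V₂/V₁) = 1.62×8.314×253×ln(0.265) = -4520 J.
Q = ΔU + W = -4520 J.
Net over both steps: W = -4520 J, Q = -13600 J, ΔU = -9090 J.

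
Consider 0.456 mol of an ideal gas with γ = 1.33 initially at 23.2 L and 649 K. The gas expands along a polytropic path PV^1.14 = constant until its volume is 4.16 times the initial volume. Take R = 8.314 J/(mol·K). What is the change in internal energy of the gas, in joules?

-1350 J

P₁ = nRT₁/V₁ = 0.456×8.314×649/23.2 = 106 kPa.
Polytropic n=1.14: T₂ = T₁(V₁/V₂)^(n−1) = 649×(0.240)^0.14 = 532 K; P₂ = P₁(V₁/V₂)^n = 20.9 kPa.
For an ideal gas ΔU = nCvΔT with Cv = R/(γ−1) = 25.2 J/(mol·K).
ΔU = 0.456×25.2×(532−649) = -1350 J.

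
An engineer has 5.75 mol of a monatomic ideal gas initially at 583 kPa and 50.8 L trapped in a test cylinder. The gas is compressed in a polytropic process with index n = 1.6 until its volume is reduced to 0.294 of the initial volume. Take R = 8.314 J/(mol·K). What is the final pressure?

T₁ = P₁V₁/(nR) = 583×50.8/(5.75×8.314) = 620 K.
Polytropic n=1.6: T₂ = T₁(V₁/V₂)^(n−1) = 620×(3.40)^0.60 = 1290 K; P₂ = P₁(V₁/V₂)^n = 4130 kPa.

4130 kPa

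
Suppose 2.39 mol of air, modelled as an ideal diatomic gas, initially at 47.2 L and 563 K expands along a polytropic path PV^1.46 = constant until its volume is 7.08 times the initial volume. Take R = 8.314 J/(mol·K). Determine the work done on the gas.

-14400 J

P₁ = nRT₁/V₁ = 2.39×8.314×563/47.2 = 237 kPa.
Polytropic n=1.46: T₂ = T₁(V₁/V₂)^(n−1) = 563×(0.141)^0.46 = 229 K; P₂ = P₁(V₁/V₂)^n = 13.6 kPa.
W = (P₁V₁−P₂V₂)/(n−1) = (237×47.2−13.6×334)/0.46 = 14400 J.
Work done on the gas = −W_by = -14400 J.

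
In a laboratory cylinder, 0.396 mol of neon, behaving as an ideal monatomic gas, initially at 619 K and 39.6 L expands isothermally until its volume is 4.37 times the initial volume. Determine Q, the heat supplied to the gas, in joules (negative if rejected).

3010 J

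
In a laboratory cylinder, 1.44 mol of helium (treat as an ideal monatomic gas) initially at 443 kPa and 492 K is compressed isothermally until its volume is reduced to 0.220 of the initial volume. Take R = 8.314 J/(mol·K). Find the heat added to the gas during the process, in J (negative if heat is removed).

V₁ = nRT₁/P₁ = 1.44×8.314×492/443 = 13.3 L.
Isothermal: T stays 492 K; PV = const ⇒ V₂ = 2.93 L, P₂ = 2010 kPa.
ΔU = 0 (ideal gas, T constant).
W = nRT ln(V₂/V₁) = 1.44×8.314×492×ln(0.220) = -8920 J.
Q = ΔU + W = -8920 J.

-8920 J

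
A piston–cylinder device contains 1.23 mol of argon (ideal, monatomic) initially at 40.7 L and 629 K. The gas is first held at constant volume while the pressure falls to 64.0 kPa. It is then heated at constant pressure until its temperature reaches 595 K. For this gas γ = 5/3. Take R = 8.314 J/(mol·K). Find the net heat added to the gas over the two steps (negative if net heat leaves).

P₁ = nRT₁/V₁ = 1.23×8.314×629/40.7 = 158 kPa.
Step 1 — Isochoric: V stays 40.7 L; P/T = const ⇒ T₂ = 255 K, P₂ = 64.0 kPa.
W = 0 (no volume change).
ΔU = nCvΔT = 1.23×12.5×(255−629) = -5740 J.
Q = ΔU = -5740 J.
State after step 1: P = 64.0 kPa, V = 40.7 L, T = 255 K.
Step 2 — Isobaric: P stays 64.0 kPa; V/T = const ⇒ T₂ = 595 K, V₂ = 95.1 L.
W = PΔV = 64.0×(95.1−40.7) kPa·L = 3480 J.
ΔU = nCvΔT = 1.23×12.5×(595−255) = 5220 J.
Q = ΔU + W = nCpΔT = 8700 J.
Net over both steps: W = 3480 J, Q = 2960 J, ΔU = -522 J.

2960 J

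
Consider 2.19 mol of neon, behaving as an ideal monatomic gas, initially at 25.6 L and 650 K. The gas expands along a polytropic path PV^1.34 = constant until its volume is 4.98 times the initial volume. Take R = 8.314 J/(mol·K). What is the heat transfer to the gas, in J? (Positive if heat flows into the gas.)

7170 J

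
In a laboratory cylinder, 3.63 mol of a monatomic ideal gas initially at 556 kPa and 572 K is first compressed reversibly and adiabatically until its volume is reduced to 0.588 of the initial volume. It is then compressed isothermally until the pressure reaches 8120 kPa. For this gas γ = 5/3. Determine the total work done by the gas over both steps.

V₁ = nRT₁/P₁ = 3.63×8.314×572/556 = 31.0 L.
Step 1 — Adiabatic: TV^(γ−1) = const ⇒ T₂ = 572×(1.70)^0.667 = 815 K; PV^γ = const ⇒ P₂ = 1350 kPa.
ΔU = nCvΔT = 3.63×12.5×(815−572) = 11000 J.
Q = 0 for an adiabatic process, so W = −ΔU = -11000 J.
State after step 1: P = 1350 kPa, V = 18.3 L, T = 815 K.
Step 2 — Isothermal: T stays 815 K; PV = const ⇒ V₂ = 3.03 L, P₂ = 8120 kPa.
ΔU = 0 (ideal gas, T constant).
W = nRT ln(V₂/V₁) = 3.63×8.314×815×ln(0.166) = -44200 J.
Q = ΔU + W = -44200 J.
Net over both steps: W = -55200 J, Q = -44200 J, ΔU = 11000 J.

-55200 J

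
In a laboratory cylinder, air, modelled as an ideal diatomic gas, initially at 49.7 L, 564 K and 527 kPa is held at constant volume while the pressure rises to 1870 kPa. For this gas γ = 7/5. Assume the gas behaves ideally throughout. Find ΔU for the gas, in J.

167000 J

n = P₁V₁/(RT₁) = 527×49.7/(8.314×564) = 5.59 mol.
Isochoric: V stays 49.7 L; P/T = const ⇒ T₂ = 2000 K, P₂ = 1870 kPa.
For an ideal gas ΔU = nCvΔT with Cv = (5/2)R = 20.8 J/(mol·K).
ΔU = 5.59×20.8×(2000−564) = 167000 J.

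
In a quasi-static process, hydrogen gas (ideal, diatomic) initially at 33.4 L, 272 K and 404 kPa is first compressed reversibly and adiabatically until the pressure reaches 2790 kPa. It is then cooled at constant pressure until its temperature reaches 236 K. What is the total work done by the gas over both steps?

n = P₁V₁/(RT₁) = 404×33.4/(8.314×272) = 5.97 mol.
Step 1 — Adiabatic: T₂/T₁ = (P₂/P₁)^((γ−1)/γ) ⇒ T₂ = 272×(6.91)^0.286 = 472 K; V₂ = 8.40 L.
ΔU = nCvΔT = 5.97×20.8×(472−272) = 24900 J.
Q = 0 for an adiabatic process, so W = −ΔU = -24900 J.
State after step 1: P = 2790 kPa, V = 8.40 L, T = 472 K.
Step 2 — Isobaric: P stays 2790 kPa; V/T = const ⇒ T₂ = 236 K, V₂ = 4.20 L.
W = PΔV = 2790×(4.20−8.40) kPa·L = -11700 J.
ΔU = nCvΔT = 5.97×20.8×(236−472) = -29300 J.
Q = ΔU + W = nCpΔT = -41100 J.
Net over both steps: W = -36600 J, Q = -41100 J, ΔU = -4460 J.

-36600 J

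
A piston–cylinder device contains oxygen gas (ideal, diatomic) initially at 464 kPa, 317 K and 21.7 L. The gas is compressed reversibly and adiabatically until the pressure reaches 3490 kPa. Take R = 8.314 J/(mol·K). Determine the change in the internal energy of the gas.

n = P₁V₁/(RT₁) = 464×21.7/(8.314×317) = 3.82 mol.
Adiabatic: T₂/T₁ = (P₂/P₁)^((γ−1)/γ) ⇒ T₂ = 317×(7.52)^0.286 = 564 K; V₂ = 5.13 L.
For an ideal gas ΔU = nCvΔT with Cv = (5/2)R = 20.8 J/(mol·K).
ΔU = 3.82×20.8×(564−317) = 19600 J.

19600 J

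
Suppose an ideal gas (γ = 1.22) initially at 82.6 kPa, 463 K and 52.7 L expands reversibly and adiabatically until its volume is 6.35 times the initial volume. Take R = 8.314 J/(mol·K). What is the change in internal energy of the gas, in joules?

-6610 J

n = P₁V₁/(RT₁) = 82.6×52.7/(8.314×463) = 1.13 mol.
Adiabatic: TV^(γ−1) = const ⇒ T₂ = 463×(0.157)^0.220 = 308 K; PV^γ = const ⇒ P₂ = 8.66 kPa.
For an ideal gas ΔU = nCvΔT with Cv = R/(γ−1) = 37.8 J/(mol·K).
ΔU = 1.13×37.8×(308−463) = -6610 J.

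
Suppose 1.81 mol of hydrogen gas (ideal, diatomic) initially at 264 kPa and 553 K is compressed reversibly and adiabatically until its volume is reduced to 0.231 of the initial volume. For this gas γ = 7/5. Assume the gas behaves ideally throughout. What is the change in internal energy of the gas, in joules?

V₁ = nRT₁/P₁ = 1.81×8.314×553/264 = 31.5 L.
Adiabatic: TV^(γ−1) = const ⇒ T₂ = 553×(4.33)^0.400 = 994 K; PV^γ = const ⇒ P₂ = 2050 kPa.
For an ideal gas ΔU = nCvΔT with Cv = (5/2)R = 20.8 J/(mol·K).
ΔU = 1.81×20.8×(994−553) = 16600 J.

16600 J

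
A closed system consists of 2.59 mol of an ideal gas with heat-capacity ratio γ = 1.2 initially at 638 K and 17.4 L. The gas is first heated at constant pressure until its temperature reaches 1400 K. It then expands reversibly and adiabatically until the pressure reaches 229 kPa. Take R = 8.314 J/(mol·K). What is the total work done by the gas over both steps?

P₁ = nRT₁/V₁ = 2.59×8.314×638/17.4 = 790 kPa.
Step 1 — Isobaric: P stays 790 kPa; V/T = const ⇒ T₂ = 1400 K, V₂ = 38.2 L.
W = PΔV = 790×(38.2−17.4) kPa·L = 16400 J.
ΔU = nCvΔT = 2.59×41.6×(1400−638) = 82000 J.
Q = ΔU + W = nCpΔT = 98500 J.
State after step 1: P = 790 kPa, V = 38.2 L, T = 1400 K.
Step 2 — Adiabatic: T₂/T₁ = (P₂/P₁)^((γ−1)/γ) ⇒ T₂ = 1400×(0.290)^0.167 = 1140 K; V₂ = 107 L.
ΔU = nCvΔT = 2.59×41.6×(1140−1400) = -28100 J.
Q = 0 for an adiabatic process, so W = −ΔU = 28100 J.
Net over both steps: W = 44500 J, Q = 98500 J, ΔU = 53900 J.

44500 J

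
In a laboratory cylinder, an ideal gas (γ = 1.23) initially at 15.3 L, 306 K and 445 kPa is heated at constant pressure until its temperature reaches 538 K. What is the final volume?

Isobaric: P stays 445 kPa; V/T = const ⇒ T₂ = 538 K, V₂ = 26.9 L.

26.9 L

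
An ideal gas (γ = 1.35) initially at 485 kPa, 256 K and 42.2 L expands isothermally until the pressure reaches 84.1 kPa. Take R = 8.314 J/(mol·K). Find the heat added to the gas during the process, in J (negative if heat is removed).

35900 J

n = P₁V₁/(RT₁) = 485×42.2/(8.314×256) = 9.62 mol.
Isothermal: T stays 256 K; PV = const ⇒ V₂ = 243 L, P₂ = 84.1 kPa.
ΔU = 0 (ideal gas, T constant).
W = nRT ln(V₂/V₁) = 9.62×8.314×256×ln(5.77) = 35900 J.
Q = ΔU + W = 35900 J.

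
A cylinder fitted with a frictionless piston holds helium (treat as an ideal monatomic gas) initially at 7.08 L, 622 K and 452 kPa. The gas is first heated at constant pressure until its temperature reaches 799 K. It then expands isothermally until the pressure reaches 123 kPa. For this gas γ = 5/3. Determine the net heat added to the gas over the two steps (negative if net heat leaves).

7630 J

n = P₁V₁/(RT₁) = 452×7.08/(8.314×622) = 0.619 mol.
Step 1 — Isobaric: P stays 452 kPa; V/T = const ⇒ T₂ = 799 K, V₂ = 9.09 L.
W = PΔV = 452×(9.09−7.08) kPa·L = 911 J.
ΔU = nCvΔT = 0.619×12.5×(799−622) = 1370 J.
Q = ΔU + W = nCpΔT = 2280 J.
State after step 1: P = 452 kPa, V = 9.09 L, T = 799 K.
Step 2 — Isothermal: T stays 799 K; PV = const ⇒ V₂ = 33.4 L, P₂ = 123 kPa.
ΔU = 0 (ideal gas, T constant).
W = nRT ln(V₂/V₁) = 0.619×8.314×799×ln(3.67) = 5350 J.
Q = ΔU + W = 5350 J.
Net over both steps: W = 6260 J, Q = 7630 J, ΔU = 1370 J.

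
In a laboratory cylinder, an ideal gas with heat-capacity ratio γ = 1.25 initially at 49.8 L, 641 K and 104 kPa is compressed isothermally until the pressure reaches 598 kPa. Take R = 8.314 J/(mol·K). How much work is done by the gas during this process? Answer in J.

n = P₁V₁/(RT₁) = 104×49.8/(8.314×641) = 0.972 mol.
Isothermal: T stays 641 K; PV = const ⇒ V₂ = 8.66 L, P₂ = 598 kPa.
W = nRT ln(V₂/V₁) = 0.972×8.314×641×ln(0.174) = -9060 J.

-9060 J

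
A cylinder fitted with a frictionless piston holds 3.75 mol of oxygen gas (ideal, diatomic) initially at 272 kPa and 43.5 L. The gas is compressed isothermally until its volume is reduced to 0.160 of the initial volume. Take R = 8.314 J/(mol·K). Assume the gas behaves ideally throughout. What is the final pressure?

1700 kPa

T₁ = P₁V₁/(nR) = 272×43.5/(3.75×8.314) = 380 K.
Isothermal: T stays 380 K; PV = const ⇒ V₂ = 6.96 L, P₂ = 1700 kPa.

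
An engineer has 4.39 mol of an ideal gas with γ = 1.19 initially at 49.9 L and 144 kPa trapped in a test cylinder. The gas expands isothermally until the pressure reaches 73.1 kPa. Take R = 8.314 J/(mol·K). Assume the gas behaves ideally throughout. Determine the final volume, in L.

98.3 L

T₁ = P₁V₁/(nR) = 144×49.9/(4.39×8.314) = 197 K.
Isothermal: T stays 197 K; PV = const ⇒ V₂ = 98.3 L, P₂ = 73.1 kPa.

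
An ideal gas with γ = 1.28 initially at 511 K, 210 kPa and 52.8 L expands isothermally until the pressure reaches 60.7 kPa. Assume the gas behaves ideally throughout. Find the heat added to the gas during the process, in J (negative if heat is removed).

13800 J

n = P₁V₁/(RT₁) = 210×52.8/(8.314×511) = 2.61 mol.
Isothermal: T stays 511 K; PV = const ⇒ V₂ = 183 L, P₂ = 60.7 kPa.
ΔU = 0 (ideal gas, T constant).
W = nRT ln(V₂/V₁) = 2.61×8.314×511×ln(3.46) = 13800 J.
Q = ΔU + W = 13800 J.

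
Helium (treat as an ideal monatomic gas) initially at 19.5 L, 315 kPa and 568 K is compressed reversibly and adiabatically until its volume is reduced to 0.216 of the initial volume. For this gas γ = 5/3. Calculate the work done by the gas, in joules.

n = P₁V₁/(RT₁) = 315×19.5/(8.314×568) = 1.30 mol.
Adiabatic: TV^(γ−1) = const ⇒ T₂ = 568×(4.63)^0.667 = 1580 K; PV^γ = const ⇒ P₂ = 4050 kPa.
ΔU = nCvΔT = 1.30×12.5×(1580−568) = 16400 J.
Q = 0 for an adiabatic process, so W = −ΔU = -16400 J.

-16400 J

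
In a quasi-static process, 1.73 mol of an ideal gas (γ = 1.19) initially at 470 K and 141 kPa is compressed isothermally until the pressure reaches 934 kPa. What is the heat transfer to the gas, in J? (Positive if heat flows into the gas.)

-12800 J

V₁ = nRT₁/P₁ = 1.73×8.314×470/141 = 47.9 L.
Isothermal: T stays 470 K; PV = const ⇒ V₂ = 7.24 L, P₂ = 934 kPa.
ΔU = 0 (ideal gas, T constant).
W = nRT ln(V₂/V₁) = 1.73×8.314×470×ln(0.151) = -12800 J.
Q = ΔU + W = -12800 J.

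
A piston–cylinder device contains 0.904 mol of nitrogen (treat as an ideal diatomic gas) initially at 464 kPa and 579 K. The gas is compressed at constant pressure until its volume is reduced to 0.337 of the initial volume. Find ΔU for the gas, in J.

-7210 J

V₁ = nRT₁/P₁ = 0.904×8.314×579/464 = 9.38 L.
Isobaric: P stays 464 kPa; V/T = const ⇒ T₂ = 195 K, V₂ = 3.16 L.
For an ideal gas ΔU = nCvΔT with Cv = (5/2)R = 20.8 J/(mol·K).
ΔU = 0.904×20.8×(195−579) = -7210 J.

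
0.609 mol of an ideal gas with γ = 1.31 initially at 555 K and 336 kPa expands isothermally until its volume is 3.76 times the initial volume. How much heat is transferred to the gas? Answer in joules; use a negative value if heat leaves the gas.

V₁ = nRT₁/P₁ = 0.609×8.314×555/336 = 8.36 L.
Isothermal: T stays 555 K; PV = const ⇒ V₂ = 31.4 L, P₂ = 89.4 kPa.
ΔU = 0 (ideal gas, T constant).
W = nRT ln(V₂/V₁) = 0.609×8.314×555×ln(3.76) = 3720 J.
Q = ΔU + W = 3720 J.

3720 J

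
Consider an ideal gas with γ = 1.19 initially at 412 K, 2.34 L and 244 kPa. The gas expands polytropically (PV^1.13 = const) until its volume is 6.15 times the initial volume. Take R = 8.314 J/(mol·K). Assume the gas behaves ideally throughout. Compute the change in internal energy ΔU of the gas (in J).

-632 J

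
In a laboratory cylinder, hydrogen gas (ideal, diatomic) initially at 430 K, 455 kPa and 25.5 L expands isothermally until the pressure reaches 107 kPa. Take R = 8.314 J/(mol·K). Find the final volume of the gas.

108 L

Isothermal: T stays 430 K; PV = const ⇒ V₂ = 108 L, P₂ = 107 kPa.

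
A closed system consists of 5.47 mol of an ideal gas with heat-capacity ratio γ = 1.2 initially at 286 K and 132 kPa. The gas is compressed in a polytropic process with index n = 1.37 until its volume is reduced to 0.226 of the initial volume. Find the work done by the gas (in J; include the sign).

-25800 J

V₁ = nRT₁/P₁ = 5.47×8.314×286/132 = 98.5 L.
Polytropic n=1.37: T₂ = T₁(V₁/V₂)^(n−1) = 286×(4.42)^0.37 = 496 K; P₂ = P₁(V₁/V₂)^n = 1010 kPa.
W = (P₁V₁−P₂V₂)/(n−1) = (132×98.5−1010×22.3)/0.37 = -25800 J.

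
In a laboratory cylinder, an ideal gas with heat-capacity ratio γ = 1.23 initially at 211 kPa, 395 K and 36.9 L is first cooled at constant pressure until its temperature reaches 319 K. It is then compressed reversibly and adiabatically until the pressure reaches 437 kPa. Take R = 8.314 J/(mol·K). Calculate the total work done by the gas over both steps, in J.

n = P₁V₁/(RT₁) = 211×36.9/(8.314×395) = 2.37 mol.
Step 1 — Isobaric: P stays 211 kPa; V/T = const ⇒ T₂ = 319 K, V₂ = 29.8 L.
W = PΔV = 211×(29.8−36.9) kPa·L = -1500 J.
ΔU = nCvΔT = 2.37×36.1×(319−395) = -6510 J.
Q = ΔU + W = nCpΔT = -8010 J.
State after step 1: P = 211 kPa, V = 29.8 L, T = 319 K.
Step 2 — Adiabatic: T₂/T₁ = (P₂/P₁)^((γ−1)/γ) ⇒ T₂ = 319×(2.07)^0.187 = 366 K; V₂ = 16.5 L.
ΔU = nCvΔT = 2.37×36.1×(366−319) = 3990 J.
Q = 0 for an adiabatic process, so W = −ΔU = -3990 J.
Net over both steps: W = -5490 J, Q = -8010 J, ΔU = -2530 J.

-5490 J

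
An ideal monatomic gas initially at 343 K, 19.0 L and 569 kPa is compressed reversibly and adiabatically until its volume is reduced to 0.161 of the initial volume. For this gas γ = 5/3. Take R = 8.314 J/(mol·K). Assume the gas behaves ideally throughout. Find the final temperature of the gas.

1160 K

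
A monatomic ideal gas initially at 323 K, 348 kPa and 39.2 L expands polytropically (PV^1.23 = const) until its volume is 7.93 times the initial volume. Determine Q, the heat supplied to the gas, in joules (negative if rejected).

14700 J

n = P₁V₁/(RT₁) = 348×39.2/(8.314×323) = 5.08 mol.
Polytropic n=1.23: T₂ = T₁(V₁/V₂)^(n−1) = 323×(0.126)^0.23 = 201 K; P₂ = P₁(V₁/V₂)^n = 27.3 kPa.
W = (P₁V₁−P₂V₂)/(n−1) = (348×39.2−27.3×311)/0.23 = 22500 J.
ΔU = nCvΔT = 5.08×12.5×(201−323) = -7750 J.
Q = ΔU + W = 14700 J.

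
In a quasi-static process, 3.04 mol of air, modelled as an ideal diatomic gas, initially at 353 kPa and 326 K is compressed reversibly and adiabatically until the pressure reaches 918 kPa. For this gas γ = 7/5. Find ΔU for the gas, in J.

V₁ = nRT₁/P₁ = 3.04×8.314×326/353 = 23.3 L.
Adiabatic: T₂/T₁ = (P₂/P₁)^((γ−1)/γ) ⇒ T₂ = 326×(2.60)^0.286 = 428 K; V₂ = 11.8 L.
For an ideal gas ΔU = nCvΔT with Cv = (5/2)R = 20.8 J/(mol·K).
ΔU = 3.04×20.8×(428−326) = 6470 J.

6470 J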